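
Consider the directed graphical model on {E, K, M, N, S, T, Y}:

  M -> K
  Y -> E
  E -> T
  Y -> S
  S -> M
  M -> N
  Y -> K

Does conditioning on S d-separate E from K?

No — E and K are not d-separated given {S}.

We examine all 2 paths between E and K:
Path 1: E ← Y → K
  Y is a fork and Y is not conditioned on — no node blocks this path, so it is active.
Path 2: E ← Y → S → M → K
  S is a chain here and S is conditioned on, so the path is blocked at S.
Since the path E ← Y → K is active, E and K are not d-separated given {S}.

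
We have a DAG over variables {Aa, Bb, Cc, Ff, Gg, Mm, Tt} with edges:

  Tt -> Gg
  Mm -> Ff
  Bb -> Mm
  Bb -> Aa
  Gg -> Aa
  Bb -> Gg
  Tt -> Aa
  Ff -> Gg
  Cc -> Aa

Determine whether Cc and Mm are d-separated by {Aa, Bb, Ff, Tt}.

There are 6 undirected paths between Cc and Mm; checking each against the conditioning set {Aa, Bb, Ff, Tt}:
  1. Cc → Aa ← Gg ← Ff ← Mm — Aa:collider[open]; Gg:chain[open]; Ff:chain[blocks] ⇒ blocked
  2. Cc → Aa ← Gg ← Bb → Mm — Aa:collider[open]; Gg:chain[open]; Bb:fork[blocks] ⇒ blocked
  3. Cc → Aa ← Bb → Gg ← Ff ← Mm — Aa:collider[open]; Bb:fork[blocks]; Gg:collider[open]; Ff:chain[blocks] ⇒ blocked
  4. Cc → Aa ← Bb → Mm — Aa:collider[open]; Bb:fork[blocks] ⇒ blocked
  5. Cc → Aa ← Tt → Gg ← Ff ← Mm — Aa:collider[open]; Tt:fork[blocks]; Gg:collider[open]; Ff:chain[blocks] ⇒ blocked
  6. Cc → Aa ← Tt → Gg ← Bb → Mm — Aa:collider[open]; Tt:fork[blocks]; Gg:collider[open]; Bb:fork[blocks] ⇒ blocked
Since every path is blocked, d-separation holds.

Yes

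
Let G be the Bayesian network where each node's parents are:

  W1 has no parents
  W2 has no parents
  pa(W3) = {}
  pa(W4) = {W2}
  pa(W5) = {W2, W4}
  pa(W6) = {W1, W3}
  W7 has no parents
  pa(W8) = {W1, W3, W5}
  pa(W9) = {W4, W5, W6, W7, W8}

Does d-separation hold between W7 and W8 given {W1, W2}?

Yes

There are 6 undirected paths between W7 and W8; checking each against the conditioning set {W1, W2}:
  1. W7 → W9 ← W6 ← W3 → W8 — W9:collider[blocks]; W6:chain[open]; W3:fork[open] ⇒ blocked
  2. W7 → W9 ← W6 ← W1 → W8 — W9:collider[blocks]; W6:chain[open]; W1:fork[blocks] ⇒ blocked
  3. W7 → W9 ← W4 → W5 → W8 — W9:collider[blocks]; W4:fork[open]; W5:chain[open] ⇒ blocked
  4. W7 → W9 ← W4 ← W2 → W5 → W8 — W9:collider[blocks]; W4:chain[open]; W2:fork[blocks]; W5:chain[open] ⇒ blocked
  5. W7 → W9 ← W5 → W8 — W9:collider[blocks]; W5:fork[open] ⇒ blocked
  6. W7 → W9 ← W8 — W9:collider[blocks] ⇒ blocked
All paths are blocked; W7 ⊥ W8 | {W1, W2} holds.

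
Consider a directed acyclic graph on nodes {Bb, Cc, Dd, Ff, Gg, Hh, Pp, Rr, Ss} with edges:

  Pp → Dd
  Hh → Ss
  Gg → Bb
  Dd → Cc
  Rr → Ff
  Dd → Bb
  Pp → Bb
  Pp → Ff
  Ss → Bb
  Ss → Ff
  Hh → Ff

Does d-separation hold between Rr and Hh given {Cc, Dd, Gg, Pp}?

Yes

We examine all 4 paths between Rr and Hh:
Path 1: Rr → Ff ← Pp → Dd → Bb ← Ss ← Hh
  Ff is a collider here and neither Ff nor any of its descendants is conditioned on, so the collider stays closed — the path is blocked at Ff.
Path 2: Rr → Ff ← Pp → Bb ← Ss ← Hh
  Ff is a collider here and neither Ff nor any of its descendants is conditioned on, so the collider stays closed — the path is blocked at Ff.
Path 3: Rr → Ff ← Ss ← Hh
  Ff is a collider here and neither Ff nor any of its descendants is conditioned on, so the collider stays closed — the path is blocked at Ff.
Path 4: Rr → Ff ← Hh
  Ff is a collider here and neither Ff nor any of its descendants is conditioned on, so the collider stays closed — the path is blocked at Ff.
Every path is blocked, so Rr and Hh are d-separated given {Cc, Dd, Gg, Pp}.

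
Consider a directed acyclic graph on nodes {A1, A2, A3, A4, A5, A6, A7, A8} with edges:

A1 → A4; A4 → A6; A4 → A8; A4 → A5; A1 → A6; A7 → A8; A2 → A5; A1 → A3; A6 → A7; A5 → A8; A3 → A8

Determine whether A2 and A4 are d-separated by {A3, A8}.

No

There are 6 undirected paths between A2 and A4; checking each against the conditioning set {A3, A8}:
Path 1: A2 → A5 ← A4
  A5 is a collider and its descendant A8 is conditioned on, which opens it — no node blocks this path, so it is active.
Path 2: A2 → A5 → A8 ← A4
  A5 is a chain and A5 is not conditioned on; A8 is a collider and A8 is conditioned on, which opens it — no node blocks this path, so it is active.
Path 3: A2 → A5 → A8 ← A3 ← A1 → A6 ← A4
  A3 is a chain here and A3 is conditioned on, so the path is blocked at A3.
Path 4: A2 → A5 → A8 ← A3 ← A1 → A4
  A3 is a chain here and A3 is conditioned on, so the path is blocked at A3.
Path 5: A2 → A5 → A8 ← A7 ← A6 ← A4
  A5 is a chain and A5 is not conditioned on; A8 is a collider and A8 is conditioned on, which opens it; A7 is a chain and A7 is not conditioned on; A6 is a chain and A6 is not conditioned on — no node blocks this path, so it is active.
Path 6: A2 → A5 → A8 ← A7 ← A6 ← A1 → A4
  A5 is a chain and A5 is not conditioned on; A8 is a collider and A8 is conditioned on, which opens it; A7 is a chain and A7 is not conditioned on; A6 is a chain and A6 is not conditioned on; A1 is a fork and A1 is not conditioned on — no node blocks this path, so it is active.
At least one path is unblocked, so d-separation fails.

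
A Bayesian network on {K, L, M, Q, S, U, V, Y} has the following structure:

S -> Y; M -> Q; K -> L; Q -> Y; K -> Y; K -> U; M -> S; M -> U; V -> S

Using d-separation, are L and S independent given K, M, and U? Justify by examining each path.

Yes

Enumerating the 4 paths from L to S and testing each for blocking by {K, M, U}:
Path 1: L ← K → Y ← Q ← M → S
  K is a fork here and K is conditioned on, so the path is blocked at K.
Path 2: L ← K → Y ← S
  K is a fork here and K is conditioned on, so the path is blocked at K.
Path 3: L ← K → U ← M → Q → Y ← S
  K is a fork here and K is conditioned on, so the path is blocked at K.
Path 4: L ← K → U ← M → S
  K is a fork here and K is conditioned on, so the path is blocked at K.
Since every path is blocked, d-separation holds.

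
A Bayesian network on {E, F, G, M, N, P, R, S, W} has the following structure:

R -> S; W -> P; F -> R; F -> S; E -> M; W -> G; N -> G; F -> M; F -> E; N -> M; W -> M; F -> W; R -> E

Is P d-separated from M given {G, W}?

Enumerating the 6 paths from P to M and testing each for blocking by {G, W}:
Path 1: P ← W → G ← N → M
  W is a fork here and W is conditioned on, so the path is blocked at W.
Path 2: P ← W → M
  W is a fork here and W is conditioned on, so the path is blocked at W.
Path 3: P ← W ← F → R → E → M
  W is a chain here and W is conditioned on, so the path is blocked at W.
Path 4: P ← W ← F → M
  W is a chain here and W is conditioned on, so the path is blocked at W.
Path 5: P ← W ← F → S ← R → E → M
  W is a chain here and W is conditioned on, so the path is blocked at W.
Path 6: P ← W ← F → E → M
  W is a chain here and W is conditioned on, so the path is blocked at W.
Every path is blocked, so P and M are d-separated given {G, W}.

Yes — P and M are d-separated given {G, W}.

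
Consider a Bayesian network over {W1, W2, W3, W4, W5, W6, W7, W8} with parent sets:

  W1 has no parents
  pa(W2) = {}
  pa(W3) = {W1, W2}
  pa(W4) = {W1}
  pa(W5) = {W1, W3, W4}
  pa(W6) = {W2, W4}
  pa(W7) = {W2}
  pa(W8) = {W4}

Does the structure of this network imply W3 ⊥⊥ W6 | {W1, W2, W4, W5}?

Yes

5 paths connect W3 and W6; each must be blocked for d-separation to hold:
  1. W3 ← W1 → W4 → W6 — W1:fork[blocks]; W4:chain[blocks] ⇒ blocked
  2. W3 ← W1 → W5 ← W4 → W6 — W1:fork[blocks]; W5:collider[open]; W4:fork[blocks] ⇒ blocked
  3. W3 ← W2 → W6 — W2:fork[blocks] ⇒ blocked
  4. W3 → W5 ← W1 → W4 → W6 — W5:collider[open]; W1:fork[blocks]; W4:chain[blocks] ⇒ blocked
  5. W3 → W5 ← W4 → W6 — W5:collider[open]; W4:fork[blocks] ⇒ blocked
All paths are blocked; W3 ⊥ W6 | {W1, W2, W4, W5} holds.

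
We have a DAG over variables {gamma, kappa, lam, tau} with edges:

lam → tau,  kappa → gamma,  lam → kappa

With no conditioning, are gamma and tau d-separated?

The only undirected path from gamma to tau is:
Path 1: gamma ← kappa ← lam → tau
  kappa is a chain and kappa is not conditioned on; lam is a fork and lam is not conditioned on — no node blocks this path, so it is active.
Since the path gamma ← kappa ← lam → tau is active, gamma and tau are not d-separated given ∅.

No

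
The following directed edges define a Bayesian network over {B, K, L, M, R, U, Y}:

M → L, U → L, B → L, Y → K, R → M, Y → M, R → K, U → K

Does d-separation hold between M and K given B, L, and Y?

No

There are 3 undirected paths between M and K; checking each against the conditioning set {B, L, Y}:
Path 1: M ← R → K
  R is a fork and R is not conditioned on — no node blocks this path, so it is active.
Path 2: M → L ← U → K
  L is a collider and L is conditioned on, which opens it; U is a fork and U is not conditioned on — no node blocks this path, so it is active.
Path 3: M ← Y → K
  Y is a fork here and Y is conditioned on, so the path is blocked at Y.
Since the path M ← R → K is active, M and K are not d-separated given {B, L, Y}.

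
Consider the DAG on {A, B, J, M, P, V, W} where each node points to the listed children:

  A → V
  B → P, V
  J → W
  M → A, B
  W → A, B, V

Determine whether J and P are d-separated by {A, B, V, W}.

Yes

There are 5 undirected paths between J and P; checking each against the conditioning set {A, B, V, W}:
Path 1: J → W → A → V ← B → P
  W is a chain here and W is conditioned on, so the path is blocked at W.
Path 2: J → W → A ← M → B → P
  W is a chain here and W is conditioned on, so the path is blocked at W.
Path 3: J → W → B → P
  W is a chain here and W is conditioned on, so the path is blocked at W.
Path 4: J → W → V ← A ← M → B → P
  W is a chain here and W is conditioned on, so the path is blocked at W.
Path 5: J → W → V ← B → P
  W is a chain here and W is conditioned on, so the path is blocked at W.
All paths are blocked; J ⊥ P | {A, B, V, W} holds.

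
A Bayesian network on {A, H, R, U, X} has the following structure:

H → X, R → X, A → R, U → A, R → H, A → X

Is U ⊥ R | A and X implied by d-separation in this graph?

Yes — U and R are d-separated given {A, X}.

Enumerating the 3 paths from U to R and testing each for blocking by {A, X}:
Path 1: U → A → R
  A is a chain here and A is conditioned on, so the path is blocked at A.
Path 2: U → A → X ← R
  A is a chain here and A is conditioned on, so the path is blocked at A.
Path 3: U → A → X ← H ← R
  A is a chain here and A is conditioned on, so the path is blocked at A.
Since every path is blocked, d-separation holds.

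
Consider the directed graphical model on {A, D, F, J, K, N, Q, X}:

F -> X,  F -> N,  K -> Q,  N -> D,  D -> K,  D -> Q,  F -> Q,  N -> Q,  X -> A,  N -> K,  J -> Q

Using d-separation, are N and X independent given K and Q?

6 paths connect N and X; each must be blocked for d-separation to hold:
Path 1: N ← F → X
  F is a fork and F is not conditioned on — no node blocks this path, so it is active.
Path 2: N → D → K → Q ← F → X
  K is a chain here and K is conditioned on, so the path is blocked at K.
Path 3: N → D → Q ← F → X
  D is a chain and D is not conditioned on; Q is a collider and Q is conditioned on, which opens it; F is a fork and F is not conditioned on — no node blocks this path, so it is active.
Path 4: N → K ← D → Q ← F → X
  K is a collider and K is conditioned on, which opens it; D is a fork and D is not conditioned on; Q is a collider and Q is conditioned on, which opens it; F is a fork and F is not conditioned on — no node blocks this path, so it is active.
Path 5: N → K → Q ← F → X
  K is a chain here and K is conditioned on, so the path is blocked at K.
Path 6: N → Q ← F → X
  Q is a collider and Q is conditioned on, which opens it; F is a fork and F is not conditioned on — no node blocks this path, so it is active.
Since the path N ← F → X is active, N and X are not d-separated given {K, Q}.

No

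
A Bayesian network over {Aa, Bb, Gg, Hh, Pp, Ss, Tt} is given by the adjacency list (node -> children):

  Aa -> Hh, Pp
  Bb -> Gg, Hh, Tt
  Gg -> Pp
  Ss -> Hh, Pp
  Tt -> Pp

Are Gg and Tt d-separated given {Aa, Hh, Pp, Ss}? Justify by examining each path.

We examine all 6 paths between Gg and Tt:
  1. Gg ← Bb → Tt — Bb:fork[open] ⇒ active
  2. Gg ← Bb → Hh ← Ss → Pp ← Tt — Bb:fork[open]; Hh:collider[open]; Ss:fork[blocks]; Pp:collider[open] ⇒ blocked
  3. Gg ← Bb → Hh ← Aa → Pp ← Tt — Bb:fork[open]; Hh:collider[open]; Aa:fork[blocks]; Pp:collider[open] ⇒ blocked
  4. Gg → Pp ← Ss → Hh ← Bb → Tt — Pp:collider[open]; Ss:fork[blocks]; Hh:collider[open]; Bb:fork[open] ⇒ blocked
  5. Gg → Pp ← Aa → Hh ← Bb → Tt — Pp:collider[open]; Aa:fork[blocks]; Hh:collider[open]; Bb:fork[open] ⇒ blocked
  6. Gg → Pp ← Tt — Pp:collider[open] ⇒ active
At least one path is unblocked, so d-separation fails.

No — Gg and Tt are not d-separated given {Aa, Hh, Pp, Ss}.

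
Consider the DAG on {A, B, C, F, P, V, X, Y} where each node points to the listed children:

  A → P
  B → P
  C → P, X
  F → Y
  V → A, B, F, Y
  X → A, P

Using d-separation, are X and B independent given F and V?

There are 6 undirected paths between X and B; checking each against the conditioning set {F, V}:
Path 1: X ← C → P ← B
  P is a collider here and neither P nor any of its descendants is conditioned on, so the collider stays closed — the path is blocked at P.
Path 2: X ← C → P ← A ← V → B
  P is a collider here and neither P nor any of its descendants is conditioned on, so the collider stays closed — the path is blocked at P.
Path 3: X → A ← V → B
  A is a collider here and neither A nor any of its descendants is conditioned on, so the collider stays closed — the path is blocked at A.
Path 4: X → A → P ← B
  P is a collider here and neither P nor any of its descendants is conditioned on, so the collider stays closed — the path is blocked at P.
Path 5: X → P ← B
  P is a collider here and neither P nor any of its descendants is conditioned on, so the collider stays closed — the path is blocked at P.
Path 6: X → P ← A ← V → B
  P is a collider here and neither P nor any of its descendants is conditioned on, so the collider stays closed — the path is blocked at P.
All paths are blocked; X ⊥ B | {F, V} holds.

Yes — X and B are d-separated given {F, V}.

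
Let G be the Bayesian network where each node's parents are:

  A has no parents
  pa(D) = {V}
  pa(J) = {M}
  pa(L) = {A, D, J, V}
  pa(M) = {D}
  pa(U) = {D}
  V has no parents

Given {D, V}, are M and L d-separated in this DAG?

There are 3 undirected paths between M and L; checking each against the conditioning set {D, V}:
Path 1: M ← D → L
  D is a fork here and D is conditioned on, so the path is blocked at D.
Path 2: M ← D ← V → L
  D is a chain here and D is conditioned on, so the path is blocked at D.
Path 3: M → J → L
  J is a chain and J is not conditioned on — no node blocks this path, so it is active.
At least one path is unblocked, so d-separation fails.

No — M and L are not d-separated given {D, V}.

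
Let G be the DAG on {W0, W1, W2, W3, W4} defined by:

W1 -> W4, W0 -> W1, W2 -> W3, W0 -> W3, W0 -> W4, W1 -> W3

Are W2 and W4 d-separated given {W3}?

4 paths connect W2 and W4; each must be blocked for d-separation to hold:
  1. W2 → W3 ← W0 → W1 → W4 — W3:collider[open]; W0:fork[open]; W1:chain[open] ⇒ active
  2. W2 → W3 ← W0 → W4 — W3:collider[open]; W0:fork[open] ⇒ active
  3. W2 → W3 ← W1 ← W0 → W4 — W3:collider[open]; W1:chain[open]; W0:fork[open] ⇒ active
  4. W2 → W3 ← W1 → W4 — W3:collider[open]; W1:fork[open] ⇒ active
At least one path is unblocked, so d-separation fails.

No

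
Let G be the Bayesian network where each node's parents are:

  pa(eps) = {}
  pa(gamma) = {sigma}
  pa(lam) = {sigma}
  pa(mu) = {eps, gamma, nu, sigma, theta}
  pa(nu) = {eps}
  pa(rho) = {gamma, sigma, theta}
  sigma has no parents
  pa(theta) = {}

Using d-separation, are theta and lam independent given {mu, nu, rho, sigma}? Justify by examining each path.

There are 6 undirected paths between theta and lam; checking each against the conditioning set {mu, nu, rho, sigma}:
Path 1: theta → rho ← gamma → mu ← sigma → lam
  sigma is a fork here and sigma is conditioned on, so the path is blocked at sigma.
Path 2: theta → rho ← gamma ← sigma → lam
  sigma is a fork here and sigma is conditioned on, so the path is blocked at sigma.
Path 3: theta → rho ← sigma → lam
  sigma is a fork here and sigma is conditioned on, so the path is blocked at sigma.
Path 4: theta → mu ← gamma → rho ← sigma → lam
  sigma is a fork here and sigma is conditioned on, so the path is blocked at sigma.
Path 5: theta → mu ← gamma ← sigma → lam
  sigma is a fork here and sigma is conditioned on, so the path is blocked at sigma.
Path 6: theta → mu ← sigma → lam
  sigma is a fork here and sigma is conditioned on, so the path is blocked at sigma.
Every path is blocked, so theta and lam are d-separated given {mu, nu, rho, sigma}.

Yes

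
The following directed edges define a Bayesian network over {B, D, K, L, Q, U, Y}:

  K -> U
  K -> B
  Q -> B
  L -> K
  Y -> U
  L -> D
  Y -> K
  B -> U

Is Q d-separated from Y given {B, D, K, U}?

Yes — Q and Y are d-separated given {B, D, K, U}.

Enumerating the 4 paths from Q to Y and testing each for blocking by {B, D, K, U}:
Path 1: Q → B → U ← Y
  B is a chain here and B is conditioned on, so the path is blocked at B.
Path 2: Q → B → U ← K ← Y
  B is a chain here and B is conditioned on, so the path is blocked at B.
Path 3: Q → B ← K → U ← Y
  K is a fork here and K is conditioned on, so the path is blocked at K.
Path 4: Q → B ← K ← Y
  K is a chain here and K is conditioned on, so the path is blocked at K.
All paths are blocked; Q ⊥ Y | {B, D, K, U} holds.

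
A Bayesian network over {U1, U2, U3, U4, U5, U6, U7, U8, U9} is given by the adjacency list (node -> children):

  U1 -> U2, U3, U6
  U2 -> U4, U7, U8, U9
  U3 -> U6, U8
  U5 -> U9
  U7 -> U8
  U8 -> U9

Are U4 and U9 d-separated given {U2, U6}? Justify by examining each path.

5 paths connect U4 and U9; each must be blocked for d-separation to hold:
Path 1: U4 ← U2 → U7 → U8 → U9
  U2 is a fork here and U2 is conditioned on, so the path is blocked at U2.
Path 2: U4 ← U2 → U9
  U2 is a fork here and U2 is conditioned on, so the path is blocked at U2.
Path 3: U4 ← U2 → U8 → U9
  U2 is a fork here and U2 is conditioned on, so the path is blocked at U2.
Path 4: U4 ← U2 ← U1 → U6 ← U3 → U8 → U9
  U2 is a chain here and U2 is conditioned on, so the path is blocked at U2.
Path 5: U4 ← U2 ← U1 → U3 → U8 → U9
  U2 is a chain here and U2 is conditioned on, so the path is blocked at U2.
Every path is blocked, so U4 and U9 are d-separated given {U2, U6}.

Yes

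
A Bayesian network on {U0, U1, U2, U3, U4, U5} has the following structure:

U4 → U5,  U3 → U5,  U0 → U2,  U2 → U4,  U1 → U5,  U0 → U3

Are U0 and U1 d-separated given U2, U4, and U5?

Enumerating the 2 paths from U0 to U1 and testing each for blocking by {U2, U4, U5}:
Path 1: U0 → U2 → U4 → U5 ← U1
  U2 is a chain here and U2 is conditioned on, so the path is blocked at U2.
Path 2: U0 → U3 → U5 ← U1
  U3 is a chain and U3 is not conditioned on; U5 is a collider and U5 is conditioned on, which opens it — no node blocks this path, so it is active.
Since the path U0 → U3 → U5 ← U1 is active, U0 and U1 are not d-separated given {U2, U4, U5}.

No — U0 and U1 are not d-separated given {U2, U4, U5}.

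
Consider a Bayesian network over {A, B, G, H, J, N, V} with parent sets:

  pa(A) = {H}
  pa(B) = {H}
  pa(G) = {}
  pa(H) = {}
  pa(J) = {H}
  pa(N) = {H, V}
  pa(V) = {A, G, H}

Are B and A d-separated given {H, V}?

Yes

Enumerating the 3 paths from B to A and testing each for blocking by {H, V}:
Path 1: B ← H → N ← V ← A
  H is a fork here and H is conditioned on, so the path is blocked at H.
Path 2: B ← H → A
  H is a fork here and H is conditioned on, so the path is blocked at H.
Path 3: B ← H → V ← A
  H is a fork here and H is conditioned on, so the path is blocked at H.
Every path is blocked, so B and A are d-separated given {H, V}.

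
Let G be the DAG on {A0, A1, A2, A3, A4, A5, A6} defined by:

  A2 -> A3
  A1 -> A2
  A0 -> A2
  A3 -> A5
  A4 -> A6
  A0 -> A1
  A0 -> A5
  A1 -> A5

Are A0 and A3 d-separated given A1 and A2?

Yes

Enumerating the 6 paths from A0 to A3 and testing each for blocking by {A1, A2}:
Path 1: A0 → A1 → A2 → A3
  A1 is a chain here and A1 is conditioned on, so the path is blocked at A1.
Path 2: A0 → A1 → A5 ← A3
  A1 is a chain here and A1 is conditioned on, so the path is blocked at A1.
Path 3: A0 → A2 ← A1 → A5 ← A3
  A1 is a fork here and A1 is conditioned on, so the path is blocked at A1.
Path 4: A0 → A2 → A3
  A2 is a chain here and A2 is conditioned on, so the path is blocked at A2.
Path 5: A0 → A5 ← A1 → A2 → A3
  A5 is a collider here and neither A5 nor any of its descendants is conditioned on, so the collider stays closed — the path is blocked at A5.
Path 6: A0 → A5 ← A3
  A5 is a collider here and neither A5 nor any of its descendants is conditioned on, so the collider stays closed — the path is blocked at A5.
All paths are blocked; A0 ⊥ A3 | {A1, A2} holds.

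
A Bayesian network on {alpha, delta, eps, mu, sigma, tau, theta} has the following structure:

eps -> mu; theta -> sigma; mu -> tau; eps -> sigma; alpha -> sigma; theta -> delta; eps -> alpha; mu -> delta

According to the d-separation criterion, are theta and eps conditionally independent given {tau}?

3 paths connect theta and eps; each must be blocked for d-separation to hold:
Path 1: theta → sigma ← alpha ← eps
  sigma is a collider here and neither sigma nor any of its descendants is conditioned on, so the collider stays closed — the path is blocked at sigma.
Path 2: theta → sigma ← eps
  sigma is a collider here and neither sigma nor any of its descendants is conditioned on, so the collider stays closed — the path is blocked at sigma.
Path 3: theta → delta ← mu ← eps
  delta is a collider here and neither delta nor any of its descendants is conditioned on, so the collider stays closed — the path is blocked at delta.
Every path is blocked, so theta and eps are d-separated given {tau}.

Yes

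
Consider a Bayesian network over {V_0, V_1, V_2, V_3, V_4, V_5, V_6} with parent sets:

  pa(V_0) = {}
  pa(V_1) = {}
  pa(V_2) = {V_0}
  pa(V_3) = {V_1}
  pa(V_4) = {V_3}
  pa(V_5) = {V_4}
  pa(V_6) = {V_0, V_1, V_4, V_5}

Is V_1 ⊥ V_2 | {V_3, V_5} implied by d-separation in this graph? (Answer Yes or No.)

We examine all 3 paths between V_1 and V_2:
  1. V_1 → V_3 → V_4 → V_5 → V_6 ← V_0 → V_2 — V_3:chain[blocks]; V_4:chain[open]; V_5:chain[blocks]; V_6:collider[blocks]; V_0:fork[open] ⇒ blocked
  2. V_1 → V_3 → V_4 → V_6 ← V_0 → V_2 — V_3:chain[blocks]; V_4:chain[open]; V_6:collider[blocks]; V_0:fork[open] ⇒ blocked
  3. V_1 → V_6 ← V_0 → V_2 — V_6:collider[blocks]; V_0:fork[open] ⇒ blocked
Since every path is blocked, d-separation holds.

Yes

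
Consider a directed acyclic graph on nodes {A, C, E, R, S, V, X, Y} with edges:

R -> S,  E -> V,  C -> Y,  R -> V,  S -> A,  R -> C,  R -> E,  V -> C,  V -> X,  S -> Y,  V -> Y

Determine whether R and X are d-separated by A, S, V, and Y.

There are 6 undirected paths between R and X; checking each against the conditioning set {A, S, V, Y}:
Path 1: R → E → V → X
  V is a chain here and V is conditioned on, so the path is blocked at V.
Path 2: R → V → X
  V is a chain here and V is conditioned on, so the path is blocked at V.
Path 3: R → C → Y ← V → X
  V is a fork here and V is conditioned on, so the path is blocked at V.
Path 4: R → C ← V → X
  V is a fork here and V is conditioned on, so the path is blocked at V.
Path 5: R → S → Y ← V → X
  S is a chain here and S is conditioned on, so the path is blocked at S.
Path 6: R → S → Y ← C ← V → X
  S is a chain here and S is conditioned on, so the path is blocked at S.
Every path is blocked, so R and X are d-separated given {A, S, V, Y}.

Yes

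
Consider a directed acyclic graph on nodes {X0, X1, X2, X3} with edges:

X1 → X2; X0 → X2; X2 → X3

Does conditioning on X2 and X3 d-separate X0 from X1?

Only one path connects X0 and X1:
Path 1: X0 → X2 ← X1
  X2 is a collider and X2 is conditioned on, which opens it — no node blocks this path, so it is active.
Since the path X0 → X2 ← X1 is active, X0 and X1 are not d-separated given {X2, X3}.

No — X0 and X1 are not d-separated given {X2, X3}.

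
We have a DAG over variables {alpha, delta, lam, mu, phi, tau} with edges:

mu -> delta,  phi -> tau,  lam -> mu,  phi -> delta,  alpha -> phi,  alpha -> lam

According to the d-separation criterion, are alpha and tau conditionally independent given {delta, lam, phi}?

There are 2 undirected paths between alpha and tau; checking each against the conditioning set {delta, lam, phi}:
Path 1: alpha → lam → mu → delta ← phi → tau
  lam is a chain here and lam is conditioned on, so the path is blocked at lam.
Path 2: alpha → phi → tau
  phi is a chain here and phi is conditioned on, so the path is blocked at phi.
Since every path is blocked, d-separation holds.

Yes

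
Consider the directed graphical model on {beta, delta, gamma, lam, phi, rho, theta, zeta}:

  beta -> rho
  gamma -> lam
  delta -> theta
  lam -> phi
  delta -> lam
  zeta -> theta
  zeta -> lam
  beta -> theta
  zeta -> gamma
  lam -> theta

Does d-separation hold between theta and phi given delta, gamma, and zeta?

No

4 paths connect theta and phi; each must be blocked for d-separation to hold:
Path 1: theta ← lam → phi
  lam is a fork and lam is not conditioned on — no node blocks this path, so it is active.
Path 2: theta ← delta → lam → phi
  delta is a fork here and delta is conditioned on, so the path is blocked at delta.
Path 3: theta ← zeta → gamma → lam → phi
  zeta is a fork here and zeta is conditioned on, so the path is blocked at zeta.
Path 4: theta ← zeta → lam → phi
  zeta is a fork here and zeta is conditioned on, so the path is blocked at zeta.
Since the path theta ← lam → phi is active, theta and phi are not d-separated given {delta, gamma, zeta}.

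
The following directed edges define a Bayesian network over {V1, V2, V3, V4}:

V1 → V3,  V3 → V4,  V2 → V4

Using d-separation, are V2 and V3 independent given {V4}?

There is one path between V2 and V3:
Path 1: V2 → V4 ← V3
  V4 is a collider and V4 is conditioned on, which opens it — no node blocks this path, so it is active.
At least one path is unblocked, so d-separation fails.

No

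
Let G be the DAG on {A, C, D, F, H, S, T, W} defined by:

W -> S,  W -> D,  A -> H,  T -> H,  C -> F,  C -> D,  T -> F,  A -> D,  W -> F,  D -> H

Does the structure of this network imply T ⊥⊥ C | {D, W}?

Yes

Enumerating the 6 paths from T to C and testing each for blocking by {D, W}:
  1. T → H ← A → D ← W → F ← C — H:collider[blocks]; A:fork[open]; D:collider[open]; W:fork[blocks]; F:collider[blocks] ⇒ blocked
  2. T → H ← A → D ← C — H:collider[blocks]; A:fork[open]; D:collider[open] ⇒ blocked
  3. T → H ← D ← W → F ← C — H:collider[blocks]; D:chain[blocks]; W:fork[blocks]; F:collider[blocks] ⇒ blocked
  4. T → H ← D ← C — H:collider[blocks]; D:chain[blocks] ⇒ blocked
  5. T → F ← W → D ← C — F:collider[blocks]; W:fork[blocks]; D:collider[open] ⇒ blocked
  6. T → F ← C — F:collider[blocks] ⇒ blocked
All paths are blocked; T ⊥ C | {D, W} holds.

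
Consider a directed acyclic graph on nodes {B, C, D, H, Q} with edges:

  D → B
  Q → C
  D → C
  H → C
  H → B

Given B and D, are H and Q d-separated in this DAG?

We examine all 2 paths between H and Q:
Path 1: H → B ← D → C ← Q
  D is a fork here and D is conditioned on, so the path is blocked at D.
Path 2: H → C ← Q
  C is a collider here and neither C nor any of its descendants is conditioned on, so the collider stays closed — the path is blocked at C.
Since every path is blocked, d-separation holds.

Yes — H and Q are d-separated given {B, D}.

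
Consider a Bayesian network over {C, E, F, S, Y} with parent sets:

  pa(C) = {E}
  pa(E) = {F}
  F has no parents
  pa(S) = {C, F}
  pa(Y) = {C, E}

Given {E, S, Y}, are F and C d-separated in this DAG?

No — F and C are not d-separated given {E, S, Y}.

We examine all 3 paths between F and C:
Path 1: F → S ← C
  S is a collider and S is conditioned on, which opens it — no node blocks this path, so it is active.
Path 2: F → E → Y ← C
  E is a chain here and E is conditioned on, so the path is blocked at E.
Path 3: F → E → C
  E is a chain here and E is conditioned on, so the path is blocked at E.
Because an active path exists, F and C are not d-separated.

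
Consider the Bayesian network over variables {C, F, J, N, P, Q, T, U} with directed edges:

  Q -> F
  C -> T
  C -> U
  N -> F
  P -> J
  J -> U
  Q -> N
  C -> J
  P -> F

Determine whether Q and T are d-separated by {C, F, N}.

There are 4 undirected paths between Q and T; checking each against the conditioning set {C, F, N}:
  1. Q → N → F ← P → J → U ← C → T — N:chain[blocks]; F:collider[open]; P:fork[open]; J:chain[open]; U:collider[blocks]; C:fork[blocks] ⇒ blocked
  2. Q → N → F ← P → J ← C → T — N:chain[blocks]; F:collider[open]; P:fork[open]; J:collider[blocks]; C:fork[blocks] ⇒ blocked
  3. Q → F ← P → J → U ← C → T — F:collider[open]; P:fork[open]; J:chain[open]; U:collider[blocks]; C:fork[blocks] ⇒ blocked
  4. Q → F ← P → J ← C → T — F:collider[open]; P:fork[open]; J:collider[blocks]; C:fork[blocks] ⇒ blocked
Since every path is blocked, d-separation holds.

Yes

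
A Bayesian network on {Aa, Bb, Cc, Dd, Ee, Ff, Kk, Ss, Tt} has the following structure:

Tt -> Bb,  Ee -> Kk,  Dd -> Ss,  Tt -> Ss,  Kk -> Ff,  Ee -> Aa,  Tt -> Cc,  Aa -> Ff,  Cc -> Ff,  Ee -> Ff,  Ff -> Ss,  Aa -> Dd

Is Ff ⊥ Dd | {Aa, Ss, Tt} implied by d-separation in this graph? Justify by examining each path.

5 paths connect Ff and Dd; each must be blocked for d-separation to hold:
Path 1: Ff ← Cc ← Tt → Ss ← Dd
  Tt is a fork here and Tt is conditioned on, so the path is blocked at Tt.
Path 2: Ff → Ss ← Dd
  Ss is a collider and Ss is conditioned on, which opens it — no node blocks this path, so it is active.
Path 3: Ff ← Kk ← Ee → Aa → Dd
  Aa is a chain here and Aa is conditioned on, so the path is blocked at Aa.
Path 4: Ff ← Aa → Dd
  Aa is a fork here and Aa is conditioned on, so the path is blocked at Aa.
Path 5: Ff ← Ee → Aa → Dd
  Aa is a chain here and Aa is conditioned on, so the path is blocked at Aa.
Because an active path exists, Ff and Dd are not d-separated.

No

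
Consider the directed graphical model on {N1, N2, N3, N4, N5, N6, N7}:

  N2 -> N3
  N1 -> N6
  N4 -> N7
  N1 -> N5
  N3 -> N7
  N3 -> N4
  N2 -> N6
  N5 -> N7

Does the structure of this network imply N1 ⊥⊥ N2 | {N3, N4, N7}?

Yes

3 paths connect N1 and N2; each must be blocked for d-separation to hold:
Path 1: N1 → N5 → N7 ← N3 ← N2
  N3 is a chain here and N3 is conditioned on, so the path is blocked at N3.
Path 2: N1 → N5 → N7 ← N4 ← N3 ← N2
  N4 is a chain here and N4 is conditioned on, so the path is blocked at N4.
Path 3: N1 → N6 ← N2
  N6 is a collider here and neither N6 nor any of its descendants is conditioned on, so the collider stays closed — the path is blocked at N6.
All paths are blocked; N1 ⊥ N2 | {N3, N4, N7} holds.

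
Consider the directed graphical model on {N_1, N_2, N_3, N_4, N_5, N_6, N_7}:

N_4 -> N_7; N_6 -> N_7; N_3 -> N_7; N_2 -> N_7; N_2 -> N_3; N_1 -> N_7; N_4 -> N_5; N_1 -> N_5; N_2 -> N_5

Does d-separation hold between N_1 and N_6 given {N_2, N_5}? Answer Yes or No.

4 paths connect N_1 and N_6; each must be blocked for d-separation to hold:
Path 1: N_1 → N_5 ← N_2 → N_3 → N_7 ← N_6
  N_2 is a fork here and N_2 is conditioned on, so the path is blocked at N_2.
Path 2: N_1 → N_5 ← N_2 → N_7 ← N_6
  N_2 is a fork here and N_2 is conditioned on, so the path is blocked at N_2.
Path 3: N_1 → N_5 ← N_4 → N_7 ← N_6
  N_7 is a collider here and neither N_7 nor any of its descendants is conditioned on, so the collider stays closed — the path is blocked at N_7.
Path 4: N_1 → N_7 ← N_6
  N_7 is a collider here and neither N_7 nor any of its descendants is conditioned on, so the collider stays closed — the path is blocked at N_7.
Since every path is blocked, d-separation holds.

Yes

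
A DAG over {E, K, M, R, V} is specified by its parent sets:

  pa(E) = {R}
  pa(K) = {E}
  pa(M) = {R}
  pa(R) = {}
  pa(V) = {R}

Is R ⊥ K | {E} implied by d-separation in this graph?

Yes — R and K are d-separated given {E}.

There is one path between R and K:
Path 1: R → E → K
  E is a chain here and E is conditioned on, so the path is blocked at E.
Since every path is blocked, d-separation holds.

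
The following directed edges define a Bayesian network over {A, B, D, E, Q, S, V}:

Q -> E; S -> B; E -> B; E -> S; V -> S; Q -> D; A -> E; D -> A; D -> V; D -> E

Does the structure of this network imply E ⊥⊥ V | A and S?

No

We examine all 5 paths between E and V:
Path 1: E ← D → V
  D is a fork and D is not conditioned on — no node blocks this path, so it is active.
Path 2: E → S ← V
  S is a collider and S is conditioned on, which opens it — no node blocks this path, so it is active.
Path 3: E ← A ← D → V
  A is a chain here and A is conditioned on, so the path is blocked at A.
Path 4: E → B ← S ← V
  B is a collider here and neither B nor any of its descendants is conditioned on, so the collider stays closed — the path is blocked at B.
Path 5: E ← Q → D → V
  Q is a fork and Q is not conditioned on; D is a chain and D is not conditioned on — no node blocks this path, so it is active.
At least one path is unblocked, so d-separation fails.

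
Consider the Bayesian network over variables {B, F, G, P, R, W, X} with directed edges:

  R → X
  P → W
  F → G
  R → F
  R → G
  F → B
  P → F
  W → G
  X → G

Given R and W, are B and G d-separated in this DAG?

No

4 paths connect B and G; each must be blocked for d-separation to hold:
  1. B ← F ← R → X → G — F:chain[open]; R:fork[blocks]; X:chain[open] ⇒ blocked
  2. B ← F ← R → G — F:chain[open]; R:fork[blocks] ⇒ blocked
  3. B ← F ← P → W → G — F:chain[open]; P:fork[open]; W:chain[blocks] ⇒ blocked
  4. B ← F → G — F:fork[open] ⇒ active
At least one path is unblocked, so d-separation fails.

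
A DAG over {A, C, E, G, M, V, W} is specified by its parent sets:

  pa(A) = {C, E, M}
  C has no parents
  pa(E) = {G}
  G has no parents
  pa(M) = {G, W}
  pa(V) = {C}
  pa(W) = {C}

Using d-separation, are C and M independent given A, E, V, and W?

No — C and M are not d-separated given {A, E, V, W}.

Enumerating the 3 paths from C to M and testing each for blocking by {A, E, V, W}:
Path 1: C → A ← E ← G → M
  E is a chain here and E is conditioned on, so the path is blocked at E.
Path 2: C → A ← M
  A is a collider and A is conditioned on, which opens it — no node blocks this path, so it is active.
Path 3: C → W → M
  W is a chain here and W is conditioned on, so the path is blocked at W.
Because an active path exists, C and M are not d-separated.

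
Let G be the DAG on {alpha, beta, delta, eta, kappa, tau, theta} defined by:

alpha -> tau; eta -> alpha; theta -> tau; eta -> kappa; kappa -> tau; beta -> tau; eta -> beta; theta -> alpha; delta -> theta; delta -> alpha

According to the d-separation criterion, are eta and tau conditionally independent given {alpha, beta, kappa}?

No

Enumerating the 5 paths from eta to tau and testing each for blocking by {alpha, beta, kappa}:
Path 1: eta → alpha → tau
  alpha is a chain here and alpha is conditioned on, so the path is blocked at alpha.
Path 2: eta → alpha ← theta → tau
  alpha is a collider and alpha is conditioned on, which opens it; theta is a fork and theta is not conditioned on — no node blocks this path, so it is active.
Path 3: eta → alpha ← delta → theta → tau
  alpha is a collider and alpha is conditioned on, which opens it; delta is a fork and delta is not conditioned on; theta is a chain and theta is not conditioned on — no node blocks this path, so it is active.
Path 4: eta → kappa → tau
  kappa is a chain here and kappa is conditioned on, so the path is blocked at kappa.
Path 5: eta → beta → tau
  beta is a chain here and beta is conditioned on, so the path is blocked at beta.
Because an active path exists, eta and tau are not d-separated.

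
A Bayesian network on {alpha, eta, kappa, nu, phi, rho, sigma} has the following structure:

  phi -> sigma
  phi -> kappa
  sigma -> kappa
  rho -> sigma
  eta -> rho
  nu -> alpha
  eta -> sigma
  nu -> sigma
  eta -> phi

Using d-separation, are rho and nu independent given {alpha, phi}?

Yes — rho and nu are d-separated given {alpha, phi}.

4 paths connect rho and nu; each must be blocked for d-separation to hold:
Path 1: rho → sigma ← nu
  sigma is a collider here and neither sigma nor any of its descendants is conditioned on, so the collider stays closed — the path is blocked at sigma.
Path 2: rho ← eta → sigma ← nu
  sigma is a collider here and neither sigma nor any of its descendants is conditioned on, so the collider stays closed — the path is blocked at sigma.
Path 3: rho ← eta → phi → sigma ← nu
  phi is a chain here and phi is conditioned on, so the path is blocked at phi.
Path 4: rho ← eta → phi → kappa ← sigma ← nu
  phi is a chain here and phi is conditioned on, so the path is blocked at phi.
Every path is blocked, so rho and nu are d-separated given {alpha, phi}.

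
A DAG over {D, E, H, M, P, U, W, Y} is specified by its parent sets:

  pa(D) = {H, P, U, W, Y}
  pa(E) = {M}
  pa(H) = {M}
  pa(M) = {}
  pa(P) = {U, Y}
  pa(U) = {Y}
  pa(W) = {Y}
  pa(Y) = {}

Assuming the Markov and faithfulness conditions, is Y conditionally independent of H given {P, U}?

Enumerating the 6 paths from Y to H and testing each for blocking by {P, U}:
  1. Y → D ← H — D:collider[blocks] ⇒ blocked
  2. Y → W → D ← H — W:chain[open]; D:collider[blocks] ⇒ blocked
  3. Y → U → D ← H — U:chain[blocks]; D:collider[blocks] ⇒ blocked
  4. Y → U → P → D ← H — U:chain[blocks]; P:chain[blocks]; D:collider[blocks] ⇒ blocked
  5. Y → P → D ← H — P:chain[blocks]; D:collider[blocks] ⇒ blocked
  6. Y → P ← U → D ← H — P:collider[open]; U:fork[blocks]; D:collider[blocks] ⇒ blocked
Since every path is blocked, d-separation holds.

Yes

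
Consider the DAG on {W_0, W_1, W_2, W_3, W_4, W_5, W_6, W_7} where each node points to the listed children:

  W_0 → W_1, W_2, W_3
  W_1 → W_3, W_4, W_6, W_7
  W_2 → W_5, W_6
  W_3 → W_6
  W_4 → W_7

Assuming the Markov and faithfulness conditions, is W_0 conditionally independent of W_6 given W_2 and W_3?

No — W_0 and W_6 are not d-separated given {W_2, W_3}.

Enumerating the 5 paths from W_0 to W_6 and testing each for blocking by {W_2, W_3}:
  1. W_0 → W_2 → W_6 — W_2:chain[blocks] ⇒ blocked
  2. W_0 → W_1 → W_6 — W_1:chain[open] ⇒ active
  3. W_0 → W_1 → W_3 → W_6 — W_1:chain[open]; W_3:chain[blocks] ⇒ blocked
  4. W_0 → W_3 → W_6 — W_3:chain[blocks] ⇒ blocked
  5. W_0 → W_3 ← W_1 → W_6 — W_3:collider[open]; W_1:fork[open] ⇒ active
At least one path is unblocked, so d-separation fails.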